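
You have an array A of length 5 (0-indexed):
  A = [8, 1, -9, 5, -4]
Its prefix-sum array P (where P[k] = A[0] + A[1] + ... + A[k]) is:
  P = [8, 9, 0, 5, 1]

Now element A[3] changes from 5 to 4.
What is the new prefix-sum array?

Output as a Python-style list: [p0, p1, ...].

Change: A[3] 5 -> 4, delta = -1
P[k] for k < 3: unchanged (A[3] not included)
P[k] for k >= 3: shift by delta = -1
  P[0] = 8 + 0 = 8
  P[1] = 9 + 0 = 9
  P[2] = 0 + 0 = 0
  P[3] = 5 + -1 = 4
  P[4] = 1 + -1 = 0

Answer: [8, 9, 0, 4, 0]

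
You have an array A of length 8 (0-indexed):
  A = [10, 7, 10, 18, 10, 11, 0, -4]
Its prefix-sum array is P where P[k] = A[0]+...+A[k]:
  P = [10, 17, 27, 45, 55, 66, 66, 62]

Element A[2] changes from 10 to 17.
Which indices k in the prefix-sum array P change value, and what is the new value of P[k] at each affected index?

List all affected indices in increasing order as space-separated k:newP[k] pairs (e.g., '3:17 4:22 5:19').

P[k] = A[0] + ... + A[k]
P[k] includes A[2] iff k >= 2
Affected indices: 2, 3, ..., 7; delta = 7
  P[2]: 27 + 7 = 34
  P[3]: 45 + 7 = 52
  P[4]: 55 + 7 = 62
  P[5]: 66 + 7 = 73
  P[6]: 66 + 7 = 73
  P[7]: 62 + 7 = 69

Answer: 2:34 3:52 4:62 5:73 6:73 7:69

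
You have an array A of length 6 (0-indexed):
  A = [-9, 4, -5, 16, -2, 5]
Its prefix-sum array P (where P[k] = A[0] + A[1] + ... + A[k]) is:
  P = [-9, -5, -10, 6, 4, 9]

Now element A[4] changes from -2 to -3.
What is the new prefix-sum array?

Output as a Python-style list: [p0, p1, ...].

Change: A[4] -2 -> -3, delta = -1
P[k] for k < 4: unchanged (A[4] not included)
P[k] for k >= 4: shift by delta = -1
  P[0] = -9 + 0 = -9
  P[1] = -5 + 0 = -5
  P[2] = -10 + 0 = -10
  P[3] = 6 + 0 = 6
  P[4] = 4 + -1 = 3
  P[5] = 9 + -1 = 8

Answer: [-9, -5, -10, 6, 3, 8]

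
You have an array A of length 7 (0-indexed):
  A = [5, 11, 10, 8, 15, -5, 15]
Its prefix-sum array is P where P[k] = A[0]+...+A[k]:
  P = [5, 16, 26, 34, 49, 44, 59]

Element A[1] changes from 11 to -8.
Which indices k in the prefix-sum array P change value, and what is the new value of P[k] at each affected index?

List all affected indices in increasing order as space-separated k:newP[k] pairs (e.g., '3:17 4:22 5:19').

P[k] = A[0] + ... + A[k]
P[k] includes A[1] iff k >= 1
Affected indices: 1, 2, ..., 6; delta = -19
  P[1]: 16 + -19 = -3
  P[2]: 26 + -19 = 7
  P[3]: 34 + -19 = 15
  P[4]: 49 + -19 = 30
  P[5]: 44 + -19 = 25
  P[6]: 59 + -19 = 40

Answer: 1:-3 2:7 3:15 4:30 5:25 6:40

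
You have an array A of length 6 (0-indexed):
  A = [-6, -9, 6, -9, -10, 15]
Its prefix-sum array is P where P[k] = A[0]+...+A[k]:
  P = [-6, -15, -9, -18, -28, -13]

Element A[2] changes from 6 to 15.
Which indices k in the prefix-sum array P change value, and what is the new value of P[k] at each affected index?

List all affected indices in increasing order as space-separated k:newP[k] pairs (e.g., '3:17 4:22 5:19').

P[k] = A[0] + ... + A[k]
P[k] includes A[2] iff k >= 2
Affected indices: 2, 3, ..., 5; delta = 9
  P[2]: -9 + 9 = 0
  P[3]: -18 + 9 = -9
  P[4]: -28 + 9 = -19
  P[5]: -13 + 9 = -4

Answer: 2:0 3:-9 4:-19 5:-4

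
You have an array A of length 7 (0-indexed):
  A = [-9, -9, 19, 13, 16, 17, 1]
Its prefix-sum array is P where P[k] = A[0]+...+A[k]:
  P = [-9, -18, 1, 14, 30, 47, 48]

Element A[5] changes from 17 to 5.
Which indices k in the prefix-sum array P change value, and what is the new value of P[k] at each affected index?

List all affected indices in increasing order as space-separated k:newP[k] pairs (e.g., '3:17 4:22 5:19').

Answer: 5:35 6:36

Derivation:
P[k] = A[0] + ... + A[k]
P[k] includes A[5] iff k >= 5
Affected indices: 5, 6, ..., 6; delta = -12
  P[5]: 47 + -12 = 35
  P[6]: 48 + -12 = 36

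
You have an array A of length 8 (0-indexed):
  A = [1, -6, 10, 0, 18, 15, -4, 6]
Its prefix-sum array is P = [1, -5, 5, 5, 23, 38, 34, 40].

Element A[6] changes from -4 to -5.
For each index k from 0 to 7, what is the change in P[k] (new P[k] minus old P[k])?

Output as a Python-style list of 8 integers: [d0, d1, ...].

Element change: A[6] -4 -> -5, delta = -1
For k < 6: P[k] unchanged, delta_P[k] = 0
For k >= 6: P[k] shifts by exactly -1
Delta array: [0, 0, 0, 0, 0, 0, -1, -1]

Answer: [0, 0, 0, 0, 0, 0, -1, -1]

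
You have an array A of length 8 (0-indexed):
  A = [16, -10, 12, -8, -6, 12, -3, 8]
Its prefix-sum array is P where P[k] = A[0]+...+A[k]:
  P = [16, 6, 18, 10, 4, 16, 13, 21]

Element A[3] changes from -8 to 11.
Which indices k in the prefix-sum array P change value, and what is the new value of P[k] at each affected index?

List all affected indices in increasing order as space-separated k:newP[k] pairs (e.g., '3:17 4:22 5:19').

P[k] = A[0] + ... + A[k]
P[k] includes A[3] iff k >= 3
Affected indices: 3, 4, ..., 7; delta = 19
  P[3]: 10 + 19 = 29
  P[4]: 4 + 19 = 23
  P[5]: 16 + 19 = 35
  P[6]: 13 + 19 = 32
  P[7]: 21 + 19 = 40

Answer: 3:29 4:23 5:35 6:32 7:40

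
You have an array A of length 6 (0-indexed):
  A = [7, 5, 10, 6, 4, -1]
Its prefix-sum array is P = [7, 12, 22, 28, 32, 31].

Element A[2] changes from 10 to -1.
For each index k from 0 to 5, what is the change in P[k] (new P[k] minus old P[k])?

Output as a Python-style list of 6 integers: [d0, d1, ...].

Answer: [0, 0, -11, -11, -11, -11]

Derivation:
Element change: A[2] 10 -> -1, delta = -11
For k < 2: P[k] unchanged, delta_P[k] = 0
For k >= 2: P[k] shifts by exactly -11
Delta array: [0, 0, -11, -11, -11, -11]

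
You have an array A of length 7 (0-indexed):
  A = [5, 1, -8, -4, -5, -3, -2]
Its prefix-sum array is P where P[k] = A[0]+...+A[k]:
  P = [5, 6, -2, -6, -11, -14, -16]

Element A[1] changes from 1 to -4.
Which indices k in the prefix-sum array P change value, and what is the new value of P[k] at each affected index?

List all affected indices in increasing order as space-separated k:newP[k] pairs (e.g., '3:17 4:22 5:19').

Answer: 1:1 2:-7 3:-11 4:-16 5:-19 6:-21

Derivation:
P[k] = A[0] + ... + A[k]
P[k] includes A[1] iff k >= 1
Affected indices: 1, 2, ..., 6; delta = -5
  P[1]: 6 + -5 = 1
  P[2]: -2 + -5 = -7
  P[3]: -6 + -5 = -11
  P[4]: -11 + -5 = -16
  P[5]: -14 + -5 = -19
  P[6]: -16 + -5 = -21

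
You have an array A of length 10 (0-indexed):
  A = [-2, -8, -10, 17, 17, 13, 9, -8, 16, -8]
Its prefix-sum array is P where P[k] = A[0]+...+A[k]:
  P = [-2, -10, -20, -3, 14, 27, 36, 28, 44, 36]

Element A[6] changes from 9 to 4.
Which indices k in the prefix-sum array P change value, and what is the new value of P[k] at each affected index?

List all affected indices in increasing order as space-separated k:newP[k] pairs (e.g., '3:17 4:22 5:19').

P[k] = A[0] + ... + A[k]
P[k] includes A[6] iff k >= 6
Affected indices: 6, 7, ..., 9; delta = -5
  P[6]: 36 + -5 = 31
  P[7]: 28 + -5 = 23
  P[8]: 44 + -5 = 39
  P[9]: 36 + -5 = 31

Answer: 6:31 7:23 8:39 9:31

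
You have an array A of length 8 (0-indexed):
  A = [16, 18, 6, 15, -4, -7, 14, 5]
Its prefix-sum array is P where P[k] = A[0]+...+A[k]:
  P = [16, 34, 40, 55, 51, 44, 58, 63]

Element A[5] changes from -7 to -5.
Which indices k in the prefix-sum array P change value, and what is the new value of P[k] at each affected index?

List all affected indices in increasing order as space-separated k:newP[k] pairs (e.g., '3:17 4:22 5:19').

Answer: 5:46 6:60 7:65

Derivation:
P[k] = A[0] + ... + A[k]
P[k] includes A[5] iff k >= 5
Affected indices: 5, 6, ..., 7; delta = 2
  P[5]: 44 + 2 = 46
  P[6]: 58 + 2 = 60
  P[7]: 63 + 2 = 65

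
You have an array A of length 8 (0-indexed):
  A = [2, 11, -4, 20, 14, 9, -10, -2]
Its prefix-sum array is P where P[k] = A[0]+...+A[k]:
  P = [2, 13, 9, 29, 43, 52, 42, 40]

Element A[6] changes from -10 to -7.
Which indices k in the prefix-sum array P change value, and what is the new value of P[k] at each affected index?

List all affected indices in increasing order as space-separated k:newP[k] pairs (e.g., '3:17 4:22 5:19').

Answer: 6:45 7:43

Derivation:
P[k] = A[0] + ... + A[k]
P[k] includes A[6] iff k >= 6
Affected indices: 6, 7, ..., 7; delta = 3
  P[6]: 42 + 3 = 45
  P[7]: 40 + 3 = 43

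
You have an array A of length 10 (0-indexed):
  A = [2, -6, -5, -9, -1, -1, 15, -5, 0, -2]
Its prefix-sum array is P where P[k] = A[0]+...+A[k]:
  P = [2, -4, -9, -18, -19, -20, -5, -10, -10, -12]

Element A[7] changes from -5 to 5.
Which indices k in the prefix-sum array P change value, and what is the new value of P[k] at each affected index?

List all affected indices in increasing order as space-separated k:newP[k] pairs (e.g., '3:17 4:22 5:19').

Answer: 7:0 8:0 9:-2

Derivation:
P[k] = A[0] + ... + A[k]
P[k] includes A[7] iff k >= 7
Affected indices: 7, 8, ..., 9; delta = 10
  P[7]: -10 + 10 = 0
  P[8]: -10 + 10 = 0
  P[9]: -12 + 10 = -2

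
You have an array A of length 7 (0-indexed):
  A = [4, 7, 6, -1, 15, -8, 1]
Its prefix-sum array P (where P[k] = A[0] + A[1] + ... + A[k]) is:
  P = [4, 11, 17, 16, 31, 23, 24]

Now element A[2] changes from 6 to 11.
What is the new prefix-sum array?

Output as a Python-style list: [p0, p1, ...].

Change: A[2] 6 -> 11, delta = 5
P[k] for k < 2: unchanged (A[2] not included)
P[k] for k >= 2: shift by delta = 5
  P[0] = 4 + 0 = 4
  P[1] = 11 + 0 = 11
  P[2] = 17 + 5 = 22
  P[3] = 16 + 5 = 21
  P[4] = 31 + 5 = 36
  P[5] = 23 + 5 = 28
  P[6] = 24 + 5 = 29

Answer: [4, 11, 22, 21, 36, 28, 29]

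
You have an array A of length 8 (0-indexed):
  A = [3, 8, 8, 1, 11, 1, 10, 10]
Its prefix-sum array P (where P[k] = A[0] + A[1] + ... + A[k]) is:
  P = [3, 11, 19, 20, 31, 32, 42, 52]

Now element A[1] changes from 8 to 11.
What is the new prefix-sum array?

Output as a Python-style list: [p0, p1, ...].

Answer: [3, 14, 22, 23, 34, 35, 45, 55]

Derivation:
Change: A[1] 8 -> 11, delta = 3
P[k] for k < 1: unchanged (A[1] not included)
P[k] for k >= 1: shift by delta = 3
  P[0] = 3 + 0 = 3
  P[1] = 11 + 3 = 14
  P[2] = 19 + 3 = 22
  P[3] = 20 + 3 = 23
  P[4] = 31 + 3 = 34
  P[5] = 32 + 3 = 35
  P[6] = 42 + 3 = 45
  P[7] = 52 + 3 = 55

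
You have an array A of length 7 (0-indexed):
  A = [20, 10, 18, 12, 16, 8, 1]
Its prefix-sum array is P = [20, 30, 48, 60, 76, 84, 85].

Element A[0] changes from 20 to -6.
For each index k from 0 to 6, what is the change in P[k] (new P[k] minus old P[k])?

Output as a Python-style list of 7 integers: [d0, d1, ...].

Element change: A[0] 20 -> -6, delta = -26
For k < 0: P[k] unchanged, delta_P[k] = 0
For k >= 0: P[k] shifts by exactly -26
Delta array: [-26, -26, -26, -26, -26, -26, -26]

Answer: [-26, -26, -26, -26, -26, -26, -26]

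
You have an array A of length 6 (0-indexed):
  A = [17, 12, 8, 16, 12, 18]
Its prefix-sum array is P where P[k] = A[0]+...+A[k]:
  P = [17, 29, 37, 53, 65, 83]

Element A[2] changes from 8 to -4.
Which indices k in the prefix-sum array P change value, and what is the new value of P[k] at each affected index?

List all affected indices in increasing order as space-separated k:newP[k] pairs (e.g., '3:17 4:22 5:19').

Answer: 2:25 3:41 4:53 5:71

Derivation:
P[k] = A[0] + ... + A[k]
P[k] includes A[2] iff k >= 2
Affected indices: 2, 3, ..., 5; delta = -12
  P[2]: 37 + -12 = 25
  P[3]: 53 + -12 = 41
  P[4]: 65 + -12 = 53
  P[5]: 83 + -12 = 71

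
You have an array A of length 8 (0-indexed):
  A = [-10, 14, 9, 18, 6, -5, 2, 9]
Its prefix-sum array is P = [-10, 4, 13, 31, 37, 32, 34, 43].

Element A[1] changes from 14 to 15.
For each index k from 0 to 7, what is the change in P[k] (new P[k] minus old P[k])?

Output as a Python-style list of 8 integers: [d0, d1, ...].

Element change: A[1] 14 -> 15, delta = 1
For k < 1: P[k] unchanged, delta_P[k] = 0
For k >= 1: P[k] shifts by exactly 1
Delta array: [0, 1, 1, 1, 1, 1, 1, 1]

Answer: [0, 1, 1, 1, 1, 1, 1, 1]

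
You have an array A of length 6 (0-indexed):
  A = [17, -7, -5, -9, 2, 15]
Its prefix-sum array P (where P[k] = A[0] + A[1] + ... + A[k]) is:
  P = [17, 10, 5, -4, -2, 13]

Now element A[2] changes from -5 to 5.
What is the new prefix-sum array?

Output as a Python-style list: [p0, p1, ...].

Answer: [17, 10, 15, 6, 8, 23]

Derivation:
Change: A[2] -5 -> 5, delta = 10
P[k] for k < 2: unchanged (A[2] not included)
P[k] for k >= 2: shift by delta = 10
  P[0] = 17 + 0 = 17
  P[1] = 10 + 0 = 10
  P[2] = 5 + 10 = 15
  P[3] = -4 + 10 = 6
  P[4] = -2 + 10 = 8
  P[5] = 13 + 10 = 23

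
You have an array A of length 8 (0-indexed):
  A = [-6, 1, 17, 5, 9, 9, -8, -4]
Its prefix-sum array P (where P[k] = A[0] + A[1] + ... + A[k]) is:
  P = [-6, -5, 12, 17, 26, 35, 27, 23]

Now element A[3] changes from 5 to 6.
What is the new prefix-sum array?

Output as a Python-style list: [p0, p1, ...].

Answer: [-6, -5, 12, 18, 27, 36, 28, 24]

Derivation:
Change: A[3] 5 -> 6, delta = 1
P[k] for k < 3: unchanged (A[3] not included)
P[k] for k >= 3: shift by delta = 1
  P[0] = -6 + 0 = -6
  P[1] = -5 + 0 = -5
  P[2] = 12 + 0 = 12
  P[3] = 17 + 1 = 18
  P[4] = 26 + 1 = 27
  P[5] = 35 + 1 = 36
  P[6] = 27 + 1 = 28
  P[7] = 23 + 1 = 24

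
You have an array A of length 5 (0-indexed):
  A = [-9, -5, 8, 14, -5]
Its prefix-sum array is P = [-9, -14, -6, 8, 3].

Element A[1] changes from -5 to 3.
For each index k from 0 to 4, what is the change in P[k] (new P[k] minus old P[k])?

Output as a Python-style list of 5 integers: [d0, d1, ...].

Answer: [0, 8, 8, 8, 8]

Derivation:
Element change: A[1] -5 -> 3, delta = 8
For k < 1: P[k] unchanged, delta_P[k] = 0
For k >= 1: P[k] shifts by exactly 8
Delta array: [0, 8, 8, 8, 8]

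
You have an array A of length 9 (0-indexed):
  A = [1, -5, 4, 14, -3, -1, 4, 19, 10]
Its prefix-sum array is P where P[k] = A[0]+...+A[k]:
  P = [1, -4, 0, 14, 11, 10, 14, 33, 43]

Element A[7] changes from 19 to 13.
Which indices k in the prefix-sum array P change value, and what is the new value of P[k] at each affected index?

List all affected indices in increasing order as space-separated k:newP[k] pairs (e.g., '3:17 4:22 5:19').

Answer: 7:27 8:37

Derivation:
P[k] = A[0] + ... + A[k]
P[k] includes A[7] iff k >= 7
Affected indices: 7, 8, ..., 8; delta = -6
  P[7]: 33 + -6 = 27
  P[8]: 43 + -6 = 37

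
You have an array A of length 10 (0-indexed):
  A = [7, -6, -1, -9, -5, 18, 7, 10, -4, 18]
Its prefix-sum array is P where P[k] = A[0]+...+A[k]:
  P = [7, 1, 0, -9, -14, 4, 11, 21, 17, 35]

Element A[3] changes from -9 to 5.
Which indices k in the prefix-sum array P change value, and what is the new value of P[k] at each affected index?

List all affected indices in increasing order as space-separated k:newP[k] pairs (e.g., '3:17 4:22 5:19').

Answer: 3:5 4:0 5:18 6:25 7:35 8:31 9:49

Derivation:
P[k] = A[0] + ... + A[k]
P[k] includes A[3] iff k >= 3
Affected indices: 3, 4, ..., 9; delta = 14
  P[3]: -9 + 14 = 5
  P[4]: -14 + 14 = 0
  P[5]: 4 + 14 = 18
  P[6]: 11 + 14 = 25
  P[7]: 21 + 14 = 35
  P[8]: 17 + 14 = 31
  P[9]: 35 + 14 = 49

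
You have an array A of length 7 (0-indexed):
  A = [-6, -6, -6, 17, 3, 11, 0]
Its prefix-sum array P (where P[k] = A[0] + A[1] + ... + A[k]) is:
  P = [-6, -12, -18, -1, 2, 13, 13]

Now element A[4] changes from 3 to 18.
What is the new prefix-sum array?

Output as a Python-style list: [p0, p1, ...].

Change: A[4] 3 -> 18, delta = 15
P[k] for k < 4: unchanged (A[4] not included)
P[k] for k >= 4: shift by delta = 15
  P[0] = -6 + 0 = -6
  P[1] = -12 + 0 = -12
  P[2] = -18 + 0 = -18
  P[3] = -1 + 0 = -1
  P[4] = 2 + 15 = 17
  P[5] = 13 + 15 = 28
  P[6] = 13 + 15 = 28

Answer: [-6, -12, -18, -1, 17, 28, 28]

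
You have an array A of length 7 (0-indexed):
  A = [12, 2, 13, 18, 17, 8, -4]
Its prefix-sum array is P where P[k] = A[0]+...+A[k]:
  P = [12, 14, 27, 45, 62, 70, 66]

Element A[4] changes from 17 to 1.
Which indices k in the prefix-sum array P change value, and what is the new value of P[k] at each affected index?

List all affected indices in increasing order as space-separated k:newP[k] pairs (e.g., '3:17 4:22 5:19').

P[k] = A[0] + ... + A[k]
P[k] includes A[4] iff k >= 4
Affected indices: 4, 5, ..., 6; delta = -16
  P[4]: 62 + -16 = 46
  P[5]: 70 + -16 = 54
  P[6]: 66 + -16 = 50

Answer: 4:46 5:54 6:50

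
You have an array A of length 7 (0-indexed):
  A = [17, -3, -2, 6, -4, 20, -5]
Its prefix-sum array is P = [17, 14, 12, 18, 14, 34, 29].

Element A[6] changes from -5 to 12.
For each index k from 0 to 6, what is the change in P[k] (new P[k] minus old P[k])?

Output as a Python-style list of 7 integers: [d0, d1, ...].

Answer: [0, 0, 0, 0, 0, 0, 17]

Derivation:
Element change: A[6] -5 -> 12, delta = 17
For k < 6: P[k] unchanged, delta_P[k] = 0
For k >= 6: P[k] shifts by exactly 17
Delta array: [0, 0, 0, 0, 0, 0, 17]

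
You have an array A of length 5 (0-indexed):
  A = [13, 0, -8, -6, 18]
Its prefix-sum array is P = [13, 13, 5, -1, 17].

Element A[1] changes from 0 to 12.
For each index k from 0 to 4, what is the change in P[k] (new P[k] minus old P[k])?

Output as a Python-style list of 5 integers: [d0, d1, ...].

Element change: A[1] 0 -> 12, delta = 12
For k < 1: P[k] unchanged, delta_P[k] = 0
For k >= 1: P[k] shifts by exactly 12
Delta array: [0, 12, 12, 12, 12]

Answer: [0, 12, 12, 12, 12]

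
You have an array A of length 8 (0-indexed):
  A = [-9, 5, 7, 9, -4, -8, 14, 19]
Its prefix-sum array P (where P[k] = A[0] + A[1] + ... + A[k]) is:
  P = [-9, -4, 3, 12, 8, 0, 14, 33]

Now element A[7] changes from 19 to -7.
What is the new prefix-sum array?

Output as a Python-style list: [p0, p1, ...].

Change: A[7] 19 -> -7, delta = -26
P[k] for k < 7: unchanged (A[7] not included)
P[k] for k >= 7: shift by delta = -26
  P[0] = -9 + 0 = -9
  P[1] = -4 + 0 = -4
  P[2] = 3 + 0 = 3
  P[3] = 12 + 0 = 12
  P[4] = 8 + 0 = 8
  P[5] = 0 + 0 = 0
  P[6] = 14 + 0 = 14
  P[7] = 33 + -26 = 7

Answer: [-9, -4, 3, 12, 8, 0, 14, 7]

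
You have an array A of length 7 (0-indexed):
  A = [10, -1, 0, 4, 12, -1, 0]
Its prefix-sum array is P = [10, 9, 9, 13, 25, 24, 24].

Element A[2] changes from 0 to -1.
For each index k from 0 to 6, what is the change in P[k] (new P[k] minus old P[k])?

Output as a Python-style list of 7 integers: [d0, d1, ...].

Element change: A[2] 0 -> -1, delta = -1
For k < 2: P[k] unchanged, delta_P[k] = 0
For k >= 2: P[k] shifts by exactly -1
Delta array: [0, 0, -1, -1, -1, -1, -1]

Answer: [0, 0, -1, -1, -1, -1, -1]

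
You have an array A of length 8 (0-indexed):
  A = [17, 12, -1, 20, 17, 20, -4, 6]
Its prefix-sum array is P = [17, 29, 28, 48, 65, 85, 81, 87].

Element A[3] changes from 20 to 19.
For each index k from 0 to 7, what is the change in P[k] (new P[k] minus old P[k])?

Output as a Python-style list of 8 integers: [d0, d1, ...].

Answer: [0, 0, 0, -1, -1, -1, -1, -1]

Derivation:
Element change: A[3] 20 -> 19, delta = -1
For k < 3: P[k] unchanged, delta_P[k] = 0
For k >= 3: P[k] shifts by exactly -1
Delta array: [0, 0, 0, -1, -1, -1, -1, -1]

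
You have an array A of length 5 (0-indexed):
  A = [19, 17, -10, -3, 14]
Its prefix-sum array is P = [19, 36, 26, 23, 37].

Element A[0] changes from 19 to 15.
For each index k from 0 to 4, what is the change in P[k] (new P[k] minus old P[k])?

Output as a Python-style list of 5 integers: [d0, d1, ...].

Answer: [-4, -4, -4, -4, -4]

Derivation:
Element change: A[0] 19 -> 15, delta = -4
For k < 0: P[k] unchanged, delta_P[k] = 0
For k >= 0: P[k] shifts by exactly -4
Delta array: [-4, -4, -4, -4, -4]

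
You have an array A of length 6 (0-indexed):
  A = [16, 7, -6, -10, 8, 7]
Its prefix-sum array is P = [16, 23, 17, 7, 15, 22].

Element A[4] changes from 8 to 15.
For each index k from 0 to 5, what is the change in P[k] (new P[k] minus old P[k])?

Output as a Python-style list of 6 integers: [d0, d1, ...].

Element change: A[4] 8 -> 15, delta = 7
For k < 4: P[k] unchanged, delta_P[k] = 0
For k >= 4: P[k] shifts by exactly 7
Delta array: [0, 0, 0, 0, 7, 7]

Answer: [0, 0, 0, 0, 7, 7]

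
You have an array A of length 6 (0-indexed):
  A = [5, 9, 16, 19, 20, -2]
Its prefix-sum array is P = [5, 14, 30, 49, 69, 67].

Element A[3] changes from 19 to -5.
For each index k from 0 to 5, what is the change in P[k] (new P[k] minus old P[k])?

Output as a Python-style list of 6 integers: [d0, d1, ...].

Answer: [0, 0, 0, -24, -24, -24]

Derivation:
Element change: A[3] 19 -> -5, delta = -24
For k < 3: P[k] unchanged, delta_P[k] = 0
For k >= 3: P[k] shifts by exactly -24
Delta array: [0, 0, 0, -24, -24, -24]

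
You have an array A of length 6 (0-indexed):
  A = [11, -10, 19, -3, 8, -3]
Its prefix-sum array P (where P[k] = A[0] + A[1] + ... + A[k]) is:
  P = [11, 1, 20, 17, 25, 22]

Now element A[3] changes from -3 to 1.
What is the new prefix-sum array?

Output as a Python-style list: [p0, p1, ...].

Answer: [11, 1, 20, 21, 29, 26]

Derivation:
Change: A[3] -3 -> 1, delta = 4
P[k] for k < 3: unchanged (A[3] not included)
P[k] for k >= 3: shift by delta = 4
  P[0] = 11 + 0 = 11
  P[1] = 1 + 0 = 1
  P[2] = 20 + 0 = 20
  P[3] = 17 + 4 = 21
  P[4] = 25 + 4 = 29
  P[5] = 22 + 4 = 26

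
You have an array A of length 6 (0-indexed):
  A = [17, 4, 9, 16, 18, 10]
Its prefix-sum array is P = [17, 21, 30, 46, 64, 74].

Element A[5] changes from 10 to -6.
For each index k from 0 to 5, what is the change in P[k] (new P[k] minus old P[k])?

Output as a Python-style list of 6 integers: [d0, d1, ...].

Element change: A[5] 10 -> -6, delta = -16
For k < 5: P[k] unchanged, delta_P[k] = 0
For k >= 5: P[k] shifts by exactly -16
Delta array: [0, 0, 0, 0, 0, -16]

Answer: [0, 0, 0, 0, 0, -16]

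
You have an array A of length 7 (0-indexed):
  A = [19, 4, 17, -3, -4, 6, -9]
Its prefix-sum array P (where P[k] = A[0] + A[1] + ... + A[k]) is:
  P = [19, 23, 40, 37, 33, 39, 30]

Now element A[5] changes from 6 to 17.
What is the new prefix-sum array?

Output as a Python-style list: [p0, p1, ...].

Change: A[5] 6 -> 17, delta = 11
P[k] for k < 5: unchanged (A[5] not included)
P[k] for k >= 5: shift by delta = 11
  P[0] = 19 + 0 = 19
  P[1] = 23 + 0 = 23
  P[2] = 40 + 0 = 40
  P[3] = 37 + 0 = 37
  P[4] = 33 + 0 = 33
  P[5] = 39 + 11 = 50
  P[6] = 30 + 11 = 41

Answer: [19, 23, 40, 37, 33, 50, 41]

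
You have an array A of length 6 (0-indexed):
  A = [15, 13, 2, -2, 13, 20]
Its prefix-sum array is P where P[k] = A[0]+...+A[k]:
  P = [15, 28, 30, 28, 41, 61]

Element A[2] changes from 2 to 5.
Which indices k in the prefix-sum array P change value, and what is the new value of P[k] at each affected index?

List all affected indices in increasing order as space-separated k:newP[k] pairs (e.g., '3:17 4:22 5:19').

Answer: 2:33 3:31 4:44 5:64

Derivation:
P[k] = A[0] + ... + A[k]
P[k] includes A[2] iff k >= 2
Affected indices: 2, 3, ..., 5; delta = 3
  P[2]: 30 + 3 = 33
  P[3]: 28 + 3 = 31
  P[4]: 41 + 3 = 44
  P[5]: 61 + 3 = 64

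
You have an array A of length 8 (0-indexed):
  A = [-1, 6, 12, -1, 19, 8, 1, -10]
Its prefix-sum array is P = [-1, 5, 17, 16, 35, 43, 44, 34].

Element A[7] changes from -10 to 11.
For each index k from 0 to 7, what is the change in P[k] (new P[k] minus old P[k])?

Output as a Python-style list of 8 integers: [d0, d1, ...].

Answer: [0, 0, 0, 0, 0, 0, 0, 21]

Derivation:
Element change: A[7] -10 -> 11, delta = 21
For k < 7: P[k] unchanged, delta_P[k] = 0
For k >= 7: P[k] shifts by exactly 21
Delta array: [0, 0, 0, 0, 0, 0, 0, 21]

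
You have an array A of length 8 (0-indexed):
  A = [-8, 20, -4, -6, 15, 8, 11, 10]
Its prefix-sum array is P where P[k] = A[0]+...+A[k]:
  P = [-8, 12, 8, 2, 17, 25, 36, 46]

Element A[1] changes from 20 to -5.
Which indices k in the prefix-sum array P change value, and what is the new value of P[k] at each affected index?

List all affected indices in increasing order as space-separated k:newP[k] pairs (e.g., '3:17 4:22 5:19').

Answer: 1:-13 2:-17 3:-23 4:-8 5:0 6:11 7:21

Derivation:
P[k] = A[0] + ... + A[k]
P[k] includes A[1] iff k >= 1
Affected indices: 1, 2, ..., 7; delta = -25
  P[1]: 12 + -25 = -13
  P[2]: 8 + -25 = -17
  P[3]: 2 + -25 = -23
  P[4]: 17 + -25 = -8
  P[5]: 25 + -25 = 0
  P[6]: 36 + -25 = 11
  P[7]: 46 + -25 = 21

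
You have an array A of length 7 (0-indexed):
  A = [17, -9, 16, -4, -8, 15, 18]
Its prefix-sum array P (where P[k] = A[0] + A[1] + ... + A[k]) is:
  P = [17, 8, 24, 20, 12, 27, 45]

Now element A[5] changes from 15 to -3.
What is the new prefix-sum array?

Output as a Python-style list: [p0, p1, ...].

Change: A[5] 15 -> -3, delta = -18
P[k] for k < 5: unchanged (A[5] not included)
P[k] for k >= 5: shift by delta = -18
  P[0] = 17 + 0 = 17
  P[1] = 8 + 0 = 8
  P[2] = 24 + 0 = 24
  P[3] = 20 + 0 = 20
  P[4] = 12 + 0 = 12
  P[5] = 27 + -18 = 9
  P[6] = 45 + -18 = 27

Answer: [17, 8, 24, 20, 12, 9, 27]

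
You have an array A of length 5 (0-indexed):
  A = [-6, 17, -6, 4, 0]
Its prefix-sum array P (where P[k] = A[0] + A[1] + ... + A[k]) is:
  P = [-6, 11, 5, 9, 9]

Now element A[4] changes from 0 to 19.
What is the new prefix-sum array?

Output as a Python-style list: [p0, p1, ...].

Answer: [-6, 11, 5, 9, 28]

Derivation:
Change: A[4] 0 -> 19, delta = 19
P[k] for k < 4: unchanged (A[4] not included)
P[k] for k >= 4: shift by delta = 19
  P[0] = -6 + 0 = -6
  P[1] = 11 + 0 = 11
  P[2] = 5 + 0 = 5
  P[3] = 9 + 0 = 9
  P[4] = 9 + 19 = 28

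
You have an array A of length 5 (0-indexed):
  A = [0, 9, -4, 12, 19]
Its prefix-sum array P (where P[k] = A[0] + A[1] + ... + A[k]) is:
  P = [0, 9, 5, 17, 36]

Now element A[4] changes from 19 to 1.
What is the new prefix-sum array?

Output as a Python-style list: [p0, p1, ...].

Change: A[4] 19 -> 1, delta = -18
P[k] for k < 4: unchanged (A[4] not included)
P[k] for k >= 4: shift by delta = -18
  P[0] = 0 + 0 = 0
  P[1] = 9 + 0 = 9
  P[2] = 5 + 0 = 5
  P[3] = 17 + 0 = 17
  P[4] = 36 + -18 = 18

Answer: [0, 9, 5, 17, 18]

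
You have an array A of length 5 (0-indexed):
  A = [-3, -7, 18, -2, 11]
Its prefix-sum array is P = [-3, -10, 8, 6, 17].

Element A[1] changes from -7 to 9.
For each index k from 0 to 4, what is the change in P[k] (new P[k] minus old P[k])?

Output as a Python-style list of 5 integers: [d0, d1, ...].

Answer: [0, 16, 16, 16, 16]

Derivation:
Element change: A[1] -7 -> 9, delta = 16
For k < 1: P[k] unchanged, delta_P[k] = 0
For k >= 1: P[k] shifts by exactly 16
Delta array: [0, 16, 16, 16, 16]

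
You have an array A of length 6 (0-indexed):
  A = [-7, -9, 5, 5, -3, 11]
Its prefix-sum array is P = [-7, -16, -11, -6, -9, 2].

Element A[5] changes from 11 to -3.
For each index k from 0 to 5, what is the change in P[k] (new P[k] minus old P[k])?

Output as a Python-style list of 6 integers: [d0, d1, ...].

Element change: A[5] 11 -> -3, delta = -14
For k < 5: P[k] unchanged, delta_P[k] = 0
For k >= 5: P[k] shifts by exactly -14
Delta array: [0, 0, 0, 0, 0, -14]

Answer: [0, 0, 0, 0, 0, -14]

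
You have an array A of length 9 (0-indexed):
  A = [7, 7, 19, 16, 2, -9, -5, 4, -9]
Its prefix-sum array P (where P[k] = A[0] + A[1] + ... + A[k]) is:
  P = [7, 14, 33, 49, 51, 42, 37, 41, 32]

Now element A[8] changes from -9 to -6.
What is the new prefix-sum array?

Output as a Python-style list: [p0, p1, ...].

Answer: [7, 14, 33, 49, 51, 42, 37, 41, 35]

Derivation:
Change: A[8] -9 -> -6, delta = 3
P[k] for k < 8: unchanged (A[8] not included)
P[k] for k >= 8: shift by delta = 3
  P[0] = 7 + 0 = 7
  P[1] = 14 + 0 = 14
  P[2] = 33 + 0 = 33
  P[3] = 49 + 0 = 49
  P[4] = 51 + 0 = 51
  P[5] = 42 + 0 = 42
  P[6] = 37 + 0 = 37
  P[7] = 41 + 0 = 41
  P[8] = 32 + 3 = 35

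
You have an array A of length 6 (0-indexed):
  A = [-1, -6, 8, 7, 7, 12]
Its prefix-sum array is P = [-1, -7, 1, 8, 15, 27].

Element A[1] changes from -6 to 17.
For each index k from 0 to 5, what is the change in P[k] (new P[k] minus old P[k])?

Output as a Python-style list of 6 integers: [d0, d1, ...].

Answer: [0, 23, 23, 23, 23, 23]

Derivation:
Element change: A[1] -6 -> 17, delta = 23
For k < 1: P[k] unchanged, delta_P[k] = 0
For k >= 1: P[k] shifts by exactly 23
Delta array: [0, 23, 23, 23, 23, 23]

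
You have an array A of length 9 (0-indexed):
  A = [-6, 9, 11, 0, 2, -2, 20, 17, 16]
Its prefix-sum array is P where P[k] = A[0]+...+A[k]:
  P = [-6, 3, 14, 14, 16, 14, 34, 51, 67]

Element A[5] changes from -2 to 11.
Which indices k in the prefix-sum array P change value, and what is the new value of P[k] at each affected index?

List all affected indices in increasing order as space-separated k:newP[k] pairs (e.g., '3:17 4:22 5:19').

Answer: 5:27 6:47 7:64 8:80

Derivation:
P[k] = A[0] + ... + A[k]
P[k] includes A[5] iff k >= 5
Affected indices: 5, 6, ..., 8; delta = 13
  P[5]: 14 + 13 = 27
  P[6]: 34 + 13 = 47
  P[7]: 51 + 13 = 64
  P[8]: 67 + 13 = 80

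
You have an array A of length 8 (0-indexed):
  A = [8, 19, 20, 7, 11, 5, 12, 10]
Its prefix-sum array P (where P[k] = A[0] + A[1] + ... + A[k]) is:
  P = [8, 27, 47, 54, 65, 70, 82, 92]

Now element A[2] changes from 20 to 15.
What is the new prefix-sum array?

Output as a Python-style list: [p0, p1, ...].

Answer: [8, 27, 42, 49, 60, 65, 77, 87]

Derivation:
Change: A[2] 20 -> 15, delta = -5
P[k] for k < 2: unchanged (A[2] not included)
P[k] for k >= 2: shift by delta = -5
  P[0] = 8 + 0 = 8
  P[1] = 27 + 0 = 27
  P[2] = 47 + -5 = 42
  P[3] = 54 + -5 = 49
  P[4] = 65 + -5 = 60
  P[5] = 70 + -5 = 65
  P[6] = 82 + -5 = 77
  P[7] = 92 + -5 = 87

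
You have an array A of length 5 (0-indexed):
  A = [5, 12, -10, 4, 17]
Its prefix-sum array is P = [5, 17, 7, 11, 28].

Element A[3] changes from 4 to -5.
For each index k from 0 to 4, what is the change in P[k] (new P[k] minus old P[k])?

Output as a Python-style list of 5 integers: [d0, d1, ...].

Answer: [0, 0, 0, -9, -9]

Derivation:
Element change: A[3] 4 -> -5, delta = -9
For k < 3: P[k] unchanged, delta_P[k] = 0
For k >= 3: P[k] shifts by exactly -9
Delta array: [0, 0, 0, -9, -9]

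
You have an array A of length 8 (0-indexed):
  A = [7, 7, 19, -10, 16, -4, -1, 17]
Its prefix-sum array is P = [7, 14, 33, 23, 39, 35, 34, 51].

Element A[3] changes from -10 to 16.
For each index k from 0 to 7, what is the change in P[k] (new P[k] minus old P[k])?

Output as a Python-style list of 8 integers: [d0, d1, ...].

Element change: A[3] -10 -> 16, delta = 26
For k < 3: P[k] unchanged, delta_P[k] = 0
For k >= 3: P[k] shifts by exactly 26
Delta array: [0, 0, 0, 26, 26, 26, 26, 26]

Answer: [0, 0, 0, 26, 26, 26, 26, 26]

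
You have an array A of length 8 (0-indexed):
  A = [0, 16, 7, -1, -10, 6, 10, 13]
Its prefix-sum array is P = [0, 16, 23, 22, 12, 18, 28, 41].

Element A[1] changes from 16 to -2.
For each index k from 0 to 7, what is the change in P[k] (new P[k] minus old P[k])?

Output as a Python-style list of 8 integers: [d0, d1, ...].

Element change: A[1] 16 -> -2, delta = -18
For k < 1: P[k] unchanged, delta_P[k] = 0
For k >= 1: P[k] shifts by exactly -18
Delta array: [0, -18, -18, -18, -18, -18, -18, -18]

Answer: [0, -18, -18, -18, -18, -18, -18, -18]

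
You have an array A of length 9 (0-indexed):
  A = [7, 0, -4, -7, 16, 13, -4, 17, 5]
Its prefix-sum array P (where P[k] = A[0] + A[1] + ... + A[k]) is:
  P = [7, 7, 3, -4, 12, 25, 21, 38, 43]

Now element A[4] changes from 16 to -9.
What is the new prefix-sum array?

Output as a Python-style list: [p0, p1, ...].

Answer: [7, 7, 3, -4, -13, 0, -4, 13, 18]

Derivation:
Change: A[4] 16 -> -9, delta = -25
P[k] for k < 4: unchanged (A[4] not included)
P[k] for k >= 4: shift by delta = -25
  P[0] = 7 + 0 = 7
  P[1] = 7 + 0 = 7
  P[2] = 3 + 0 = 3
  P[3] = -4 + 0 = -4
  P[4] = 12 + -25 = -13
  P[5] = 25 + -25 = 0
  P[6] = 21 + -25 = -4
  P[7] = 38 + -25 = 13
  P[8] = 43 + -25 = 18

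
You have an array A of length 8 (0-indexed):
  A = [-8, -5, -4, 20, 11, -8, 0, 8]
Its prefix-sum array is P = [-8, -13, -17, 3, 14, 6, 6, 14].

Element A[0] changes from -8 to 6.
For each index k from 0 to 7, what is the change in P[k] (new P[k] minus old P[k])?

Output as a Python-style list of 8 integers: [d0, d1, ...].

Answer: [14, 14, 14, 14, 14, 14, 14, 14]

Derivation:
Element change: A[0] -8 -> 6, delta = 14
For k < 0: P[k] unchanged, delta_P[k] = 0
For k >= 0: P[k] shifts by exactly 14
Delta array: [14, 14, 14, 14, 14, 14, 14, 14]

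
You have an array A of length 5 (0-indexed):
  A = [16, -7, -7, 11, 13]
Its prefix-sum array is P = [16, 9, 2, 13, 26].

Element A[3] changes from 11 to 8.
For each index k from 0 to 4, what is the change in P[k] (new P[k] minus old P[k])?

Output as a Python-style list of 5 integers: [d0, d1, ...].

Answer: [0, 0, 0, -3, -3]

Derivation:
Element change: A[3] 11 -> 8, delta = -3
For k < 3: P[k] unchanged, delta_P[k] = 0
For k >= 3: P[k] shifts by exactly -3
Delta array: [0, 0, 0, -3, -3]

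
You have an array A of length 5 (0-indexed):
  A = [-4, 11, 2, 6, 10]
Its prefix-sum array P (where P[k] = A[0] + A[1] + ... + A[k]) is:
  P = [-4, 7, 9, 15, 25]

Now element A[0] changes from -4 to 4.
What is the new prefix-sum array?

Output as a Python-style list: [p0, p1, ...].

Change: A[0] -4 -> 4, delta = 8
P[k] for k < 0: unchanged (A[0] not included)
P[k] for k >= 0: shift by delta = 8
  P[0] = -4 + 8 = 4
  P[1] = 7 + 8 = 15
  P[2] = 9 + 8 = 17
  P[3] = 15 + 8 = 23
  P[4] = 25 + 8 = 33

Answer: [4, 15, 17, 23, 33]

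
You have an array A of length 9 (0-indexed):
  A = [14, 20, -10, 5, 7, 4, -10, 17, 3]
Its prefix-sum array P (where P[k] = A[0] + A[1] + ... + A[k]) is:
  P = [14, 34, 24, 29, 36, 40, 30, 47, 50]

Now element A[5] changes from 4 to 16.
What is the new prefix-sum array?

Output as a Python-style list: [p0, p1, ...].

Change: A[5] 4 -> 16, delta = 12
P[k] for k < 5: unchanged (A[5] not included)
P[k] for k >= 5: shift by delta = 12
  P[0] = 14 + 0 = 14
  P[1] = 34 + 0 = 34
  P[2] = 24 + 0 = 24
  P[3] = 29 + 0 = 29
  P[4] = 36 + 0 = 36
  P[5] = 40 + 12 = 52
  P[6] = 30 + 12 = 42
  P[7] = 47 + 12 = 59
  P[8] = 50 + 12 = 62

Answer: [14, 34, 24, 29, 36, 52, 42, 59, 62]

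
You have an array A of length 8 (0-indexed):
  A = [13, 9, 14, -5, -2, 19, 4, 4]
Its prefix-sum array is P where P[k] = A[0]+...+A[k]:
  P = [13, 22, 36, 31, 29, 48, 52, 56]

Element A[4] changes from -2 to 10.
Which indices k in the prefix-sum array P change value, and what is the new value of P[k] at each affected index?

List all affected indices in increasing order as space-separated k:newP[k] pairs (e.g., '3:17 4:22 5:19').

Answer: 4:41 5:60 6:64 7:68

Derivation:
P[k] = A[0] + ... + A[k]
P[k] includes A[4] iff k >= 4
Affected indices: 4, 5, ..., 7; delta = 12
  P[4]: 29 + 12 = 41
  P[5]: 48 + 12 = 60
  P[6]: 52 + 12 = 64
  P[7]: 56 + 12 = 68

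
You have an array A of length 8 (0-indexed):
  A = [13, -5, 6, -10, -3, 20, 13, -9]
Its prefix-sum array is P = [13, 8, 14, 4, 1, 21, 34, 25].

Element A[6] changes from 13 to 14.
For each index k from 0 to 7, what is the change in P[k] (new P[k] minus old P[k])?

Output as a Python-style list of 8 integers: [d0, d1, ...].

Element change: A[6] 13 -> 14, delta = 1
For k < 6: P[k] unchanged, delta_P[k] = 0
For k >= 6: P[k] shifts by exactly 1
Delta array: [0, 0, 0, 0, 0, 0, 1, 1]

Answer: [0, 0, 0, 0, 0, 0, 1, 1]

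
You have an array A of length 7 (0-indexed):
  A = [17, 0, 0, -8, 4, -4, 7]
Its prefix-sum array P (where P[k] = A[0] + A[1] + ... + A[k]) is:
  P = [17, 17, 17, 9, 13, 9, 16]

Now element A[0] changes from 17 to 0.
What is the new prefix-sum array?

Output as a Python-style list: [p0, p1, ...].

Answer: [0, 0, 0, -8, -4, -8, -1]

Derivation:
Change: A[0] 17 -> 0, delta = -17
P[k] for k < 0: unchanged (A[0] not included)
P[k] for k >= 0: shift by delta = -17
  P[0] = 17 + -17 = 0
  P[1] = 17 + -17 = 0
  P[2] = 17 + -17 = 0
  P[3] = 9 + -17 = -8
  P[4] = 13 + -17 = -4
  P[5] = 9 + -17 = -8
  P[6] = 16 + -17 = -1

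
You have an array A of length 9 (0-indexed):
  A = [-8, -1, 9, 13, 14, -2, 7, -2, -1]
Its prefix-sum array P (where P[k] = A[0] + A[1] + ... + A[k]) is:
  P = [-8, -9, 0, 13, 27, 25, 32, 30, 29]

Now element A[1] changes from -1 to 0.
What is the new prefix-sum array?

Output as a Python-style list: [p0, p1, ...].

Answer: [-8, -8, 1, 14, 28, 26, 33, 31, 30]

Derivation:
Change: A[1] -1 -> 0, delta = 1
P[k] for k < 1: unchanged (A[1] not included)
P[k] for k >= 1: shift by delta = 1
  P[0] = -8 + 0 = -8
  P[1] = -9 + 1 = -8
  P[2] = 0 + 1 = 1
  P[3] = 13 + 1 = 14
  P[4] = 27 + 1 = 28
  P[5] = 25 + 1 = 26
  P[6] = 32 + 1 = 33
  P[7] = 30 + 1 = 31
  P[8] = 29 + 1 = 30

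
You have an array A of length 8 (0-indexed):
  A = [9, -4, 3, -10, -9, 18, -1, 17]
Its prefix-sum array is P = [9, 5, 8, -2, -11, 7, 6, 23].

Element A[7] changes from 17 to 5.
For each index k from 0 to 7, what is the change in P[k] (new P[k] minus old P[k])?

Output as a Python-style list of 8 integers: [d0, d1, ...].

Element change: A[7] 17 -> 5, delta = -12
For k < 7: P[k] unchanged, delta_P[k] = 0
For k >= 7: P[k] shifts by exactly -12
Delta array: [0, 0, 0, 0, 0, 0, 0, -12]

Answer: [0, 0, 0, 0, 0, 0, 0, -12]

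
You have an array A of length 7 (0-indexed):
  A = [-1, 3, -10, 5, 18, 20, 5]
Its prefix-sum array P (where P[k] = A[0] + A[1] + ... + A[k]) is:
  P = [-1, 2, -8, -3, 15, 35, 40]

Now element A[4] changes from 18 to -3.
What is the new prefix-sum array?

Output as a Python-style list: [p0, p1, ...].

Change: A[4] 18 -> -3, delta = -21
P[k] for k < 4: unchanged (A[4] not included)
P[k] for k >= 4: shift by delta = -21
  P[0] = -1 + 0 = -1
  P[1] = 2 + 0 = 2
  P[2] = -8 + 0 = -8
  P[3] = -3 + 0 = -3
  P[4] = 15 + -21 = -6
  P[5] = 35 + -21 = 14
  P[6] = 40 + -21 = 19

Answer: [-1, 2, -8, -3, -6, 14, 19]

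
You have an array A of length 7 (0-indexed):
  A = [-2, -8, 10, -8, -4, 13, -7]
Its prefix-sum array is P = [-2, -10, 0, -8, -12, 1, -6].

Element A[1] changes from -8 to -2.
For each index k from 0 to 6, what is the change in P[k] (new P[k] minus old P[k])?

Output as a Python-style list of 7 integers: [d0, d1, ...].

Element change: A[1] -8 -> -2, delta = 6
For k < 1: P[k] unchanged, delta_P[k] = 0
For k >= 1: P[k] shifts by exactly 6
Delta array: [0, 6, 6, 6, 6, 6, 6]

Answer: [0, 6, 6, 6, 6, 6, 6]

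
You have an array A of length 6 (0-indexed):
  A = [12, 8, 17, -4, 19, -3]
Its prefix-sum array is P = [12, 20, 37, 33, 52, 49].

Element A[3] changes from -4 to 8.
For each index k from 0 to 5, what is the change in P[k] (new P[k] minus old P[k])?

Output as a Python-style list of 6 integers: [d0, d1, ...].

Answer: [0, 0, 0, 12, 12, 12]

Derivation:
Element change: A[3] -4 -> 8, delta = 12
For k < 3: P[k] unchanged, delta_P[k] = 0
For k >= 3: P[k] shifts by exactly 12
Delta array: [0, 0, 0, 12, 12, 12]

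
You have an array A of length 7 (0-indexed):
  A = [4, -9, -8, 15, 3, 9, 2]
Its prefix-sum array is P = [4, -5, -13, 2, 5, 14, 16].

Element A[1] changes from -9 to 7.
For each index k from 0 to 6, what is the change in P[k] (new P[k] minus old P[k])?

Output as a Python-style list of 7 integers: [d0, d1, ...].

Element change: A[1] -9 -> 7, delta = 16
For k < 1: P[k] unchanged, delta_P[k] = 0
For k >= 1: P[k] shifts by exactly 16
Delta array: [0, 16, 16, 16, 16, 16, 16]

Answer: [0, 16, 16, 16, 16, 16, 16]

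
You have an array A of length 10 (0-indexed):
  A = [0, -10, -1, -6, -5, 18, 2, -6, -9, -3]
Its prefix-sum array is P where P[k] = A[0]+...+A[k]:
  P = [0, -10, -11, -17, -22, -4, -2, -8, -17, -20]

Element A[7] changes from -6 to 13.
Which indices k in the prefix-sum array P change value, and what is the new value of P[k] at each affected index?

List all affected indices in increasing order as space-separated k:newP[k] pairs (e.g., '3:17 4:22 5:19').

P[k] = A[0] + ... + A[k]
P[k] includes A[7] iff k >= 7
Affected indices: 7, 8, ..., 9; delta = 19
  P[7]: -8 + 19 = 11
  P[8]: -17 + 19 = 2
  P[9]: -20 + 19 = -1

Answer: 7:11 8:2 9:-1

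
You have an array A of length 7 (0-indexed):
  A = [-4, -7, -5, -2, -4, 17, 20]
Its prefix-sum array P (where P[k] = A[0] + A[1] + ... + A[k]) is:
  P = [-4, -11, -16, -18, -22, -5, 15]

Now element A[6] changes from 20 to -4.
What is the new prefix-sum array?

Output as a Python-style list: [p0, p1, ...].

Change: A[6] 20 -> -4, delta = -24
P[k] for k < 6: unchanged (A[6] not included)
P[k] for k >= 6: shift by delta = -24
  P[0] = -4 + 0 = -4
  P[1] = -11 + 0 = -11
  P[2] = -16 + 0 = -16
  P[3] = -18 + 0 = -18
  P[4] = -22 + 0 = -22
  P[5] = -5 + 0 = -5
  P[6] = 15 + -24 = -9

Answer: [-4, -11, -16, -18, -22, -5, -9]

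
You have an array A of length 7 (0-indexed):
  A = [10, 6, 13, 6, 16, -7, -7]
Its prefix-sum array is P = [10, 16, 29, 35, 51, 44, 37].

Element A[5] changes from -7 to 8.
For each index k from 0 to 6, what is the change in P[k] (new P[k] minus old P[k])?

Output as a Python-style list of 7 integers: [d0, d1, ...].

Answer: [0, 0, 0, 0, 0, 15, 15]

Derivation:
Element change: A[5] -7 -> 8, delta = 15
For k < 5: P[k] unchanged, delta_P[k] = 0
For k >= 5: P[k] shifts by exactly 15
Delta array: [0, 0, 0, 0, 0, 15, 15]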